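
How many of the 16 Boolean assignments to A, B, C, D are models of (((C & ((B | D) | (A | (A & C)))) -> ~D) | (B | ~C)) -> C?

8

Initial set: {((((C & ((B | D) | (A | (A & C)))) -> ~D) | (B | ~C)) -> C)}.
((((C & ((B | D) | (A | (A & C)))) -> ~D) | (B | ~C)) -> C): β-rule — branch into ~(((C & ((B | D) | (A | (A & C)))) -> ~D) | (B | ~C))  //  C.
  branch 1 (add ~(((C & ((B | D) | (A | (A & C)))) -> ~D) | (B | ~C))):
    ~(((C & ((B | D) | (A | (A & C)))) -> ~D) | (B | ~C)): α-rule — add ~((C & ((B | D) | (A | (A & C)))) -> ~D), ~(B | ~C).
    ~((C & ((B | D) | (A | (A & C)))) -> ~D): α-rule — add (C & ((B | D) | (A | (A & C)))), ~~D.
    ~(B | ~C): α-rule — add ~B, ~~C.
    (C & ((B | D) | (A | (A & C)))): α-rule — add C, ((B | D) | (A | (A & C))).
    ((B | D) | (A | (A & C))): β-rule — branch into (B | D)  //  (A | (A & C)).
      branch 1.1 (add (B | D)):
        (B | D): β-rule — branch into B  //  D.
          branch 1.1.1 (add B):
            × closes — contains both B and ~B.
          branch 1.1.2 (add D):
            ○ open, literals {B=false, C=true, D=true}.
      branch 1.2 (add (A | (A & C))):
        (A | (A & C)): β-rule — branch into A  //  (A & C).
          branch 1.2.1 (add A):
            ○ open, literals {A=true, B=false, C=true, D=true}.
          branch 1.2.2 (add (A & C)):
            (A & C): α-rule — add A, C.
            ○ open, literals {A=true, B=false, C=true, D=true}.
  branch 2 (add C):
    ○ open, literals {C=true}.
1 branch closed, 4 open.
Each open branch fixes some atoms; the unmentioned ones are free. Counting distinct full assignments: branch {B=false, C=true, D=true} (A) contributes 2 new; branch {A=true, B=false, C=true, D=true} (none free) contributes 0 new; branch {A=true, B=false, C=true, D=true} (none free) contributes 0 new; branch {C=true} (A, B, D) contributes 6 new. Total: 8.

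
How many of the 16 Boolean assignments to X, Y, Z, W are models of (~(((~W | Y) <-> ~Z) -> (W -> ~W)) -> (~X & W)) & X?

6

Initial set: {((~(((~W | Y) <-> ~Z) -> (W -> ~W)) -> (~X & W)) & X)}.
((~(((~W | Y) <-> ~Z) -> (W -> ~W)) -> (~X & W)) & X): α-rule — add (~(((~W | Y) <-> ~Z) -> (W -> ~W)) -> (~X & W)), X.
(~(((~W | Y) <-> ~Z) -> (W -> ~W)) -> (~X & W)): β-rule — branch into ~~(((~W | Y) <-> ~Z) -> (W -> ~W))  //  (~X & W).
  branch 1 (add ~~(((~W | Y) <-> ~Z) -> (W -> ~W))):
    ~~(((~W | Y) <-> ~Z) -> (W -> ~W)): β-rule — branch into ~((~W | Y) <-> ~Z)  //  (W -> ~W).
      branch 1.1 (add ~((~W | Y) <-> ~Z)):
        ~((~W | Y) <-> ~Z): β-rule — branch into (~W | Y), ~~Z  //  ~(~W | Y), ~Z.
          branch 1.1.1 (add (~W | Y), ~~Z):
            (~W | Y): β-rule — branch into ~W  //  Y.
              branch 1.1.1.1 (add ~W):
                ○ open, literals {W=F, X=T, Z=T}.
              branch 1.1.1.2 (add Y):
                ○ open, literals {X=T, Y=T, Z=T}.
          branch 1.1.2 (add ~(~W | Y), ~Z):
            ~(~W | Y): α-rule — add ~~W, ~Y.
            ○ open, literals {W=T, X=T, Y=F, Z=F}.
      branch 1.2 (add (W -> ~W)):
        (W -> ~W): β-rule — branch into ~W  //  ~W.
          branch 1.2.1 (add ~W):
            ○ open, literals {W=F, X=T}.
          branch 1.2.2 (add ~W):
            ○ open, literals {W=F, X=T}.
  branch 2 (add (~X & W)):
    (~X & W): α-rule — add ~X, W.
    × closes — contains both X and ~X.
1 branch closed, 5 open.
Each open branch fixes some atoms; the unmentioned ones are free. Counting distinct full assignments: branch {W=F, X=T, Z=T} (Y) contributes 2 new; branch {X=T, Y=T, Z=T} (W) contributes 1 new; branch {W=T, X=T, Y=F, Z=F} (none free) contributes 1 new; branch {W=F, X=T} (Y, Z) contributes 2 new; branch {W=F, X=T} (Y, Z) contributes 0 new. Total: 6.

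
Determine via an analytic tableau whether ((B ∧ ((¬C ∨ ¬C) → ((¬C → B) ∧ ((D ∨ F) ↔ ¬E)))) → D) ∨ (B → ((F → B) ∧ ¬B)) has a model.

Satisfiable

Initial set: {T (((B ∧ ((¬C ∨ ¬C) → ((¬C → B) ∧ ((D ∨ F) ↔ ¬E)))) → D) ∨ (B → ((F → B) ∧ ¬B)))}.
T (((B ∧ ((¬C ∨ ¬C) → ((¬C → B) ∧ ((D ∨ F) ↔ ¬E)))) → D) ∨ (B → ((F → B) ∧ ¬B))): β-rule — branch into T ((B ∧ ((¬C ∨ ¬C) → ((¬C → B) ∧ ((D ∨ F) ↔ ¬E)))) → D)  //  T (B → ((F → B) ∧ ¬B)).
  branch 1 (add T ((B ∧ ((¬C ∨ ¬C) → ((¬C → B) ∧ ((D ∨ F) ↔ ¬E)))) → D)):
    T ((B ∧ ((¬C ∨ ¬C) → ((¬C → B) ∧ ((D ∨ F) ↔ ¬E)))) → D): β-rule — branch into F (B ∧ ((¬C ∨ ¬C) → ((¬C → B) ∧ ((D ∨ F) ↔ ¬E))))  //  T D.
      branch 1.1 (add F (B ∧ ((¬C ∨ ¬C) → ((¬C → B) ∧ ((D ∨ F) ↔ ¬E))))):
        F (B ∧ ((¬C ∨ ¬C) → ((¬C → B) ∧ ((D ∨ F) ↔ ¬E)))): β-rule — branch into F B  //  F ((¬C ∨ ¬C) → ((¬C → B) ∧ ((D ∨ F) ↔ ¬E))).
          branch 1.1.1 (add F B):
            ○ open, literals {B=F}.
          branch 1.1.2 (add F ((¬C ∨ ¬C) → ((¬C → B) ∧ ((D ∨ F) ↔ ¬E)))):
            F ((¬C ∨ ¬C) → ((¬C → B) ∧ ((D ∨ F) ↔ ¬E))): α-rule — add T (¬C ∨ ¬C), F ((¬C → B) ∧ ((D ∨ F) ↔ ¬E)).
            T (¬C ∨ ¬C): β-rule — branch into T ¬C  //  T ¬C.
              branch 1.1.2.1 (add T ¬C):
                F ((¬C → B) ∧ ((D ∨ F) ↔ ¬E)): β-rule — branch into F (¬C → B)  //  F ((D ∨ F) ↔ ¬E).
                  branch 1.1.2.1.1 (add F (¬C → B)):
                    F (¬C → B): α-rule — add T ¬C, F B.
                    ○ open, literals {B=F, C=F}.
                  branch 1.1.2.1.2 (add F ((D ∨ F) ↔ ¬E)):
                    F ((D ∨ F) ↔ ¬E): β-rule — branch into T (D ∨ F), F ¬E  //  F (D ∨ F), T ¬E.
                      branch 1.1.2.1.2.1 (add T (D ∨ F), F ¬E):
                        T (D ∨ F): β-rule — branch into T D  //  T F.
                          branch 1.1.2.1.2.1.1 (add T D):
                            ○ open, literals {C=F, D=T, E=T}.
                          branch 1.1.2.1.2.1.2 (add T F):
                            ○ open, literals {C=F, E=T, F=T}.
                      branch 1.1.2.1.2.2 (add F (D ∨ F), T ¬E):
                        F (D ∨ F): α-rule — add F D, F F.
                        ○ open, literals {C=F, D=F, E=F, F=F}.
              branch 1.1.2.2 (add T ¬C):
                F ((¬C → B) ∧ ((D ∨ F) ↔ ¬E)): β-rule — branch into F (¬C → B)  //  F ((D ∨ F) ↔ ¬E).
                  branch 1.1.2.2.1 (add F (¬C → B)):
                    F (¬C → B): α-rule — add T ¬C, F B.
                    ○ open, literals {B=F, C=F}.
                  branch 1.1.2.2.2 (add F ((D ∨ F) ↔ ¬E)):
                    F ((D ∨ F) ↔ ¬E): β-rule — branch into T (D ∨ F), F ¬E  //  F (D ∨ F), T ¬E.
                      branch 1.1.2.2.2.1 (add T (D ∨ F), F ¬E):
                        T (D ∨ F): β-rule — branch into T D  //  T F.
                          branch 1.1.2.2.2.1.1 (add T D):
                            ○ open, literals {C=F, D=T, E=T}.
                          branch 1.1.2.2.2.1.2 (add T F):
                            ○ open, literals {C=F, E=T, F=T}.
                      branch 1.1.2.2.2.2 (add F (D ∨ F), T ¬E):
                        F (D ∨ F): α-rule — add F D, F F.
                        ○ open, literals {C=F, D=F, E=F, F=F}.
      branch 1.2 (add T D):
        ○ open, literals {D=T}.
  branch 2 (add T (B → ((F → B) ∧ ¬B))):
    T (B → ((F → B) ∧ ¬B)): β-rule — branch into F B  //  T ((F → B) ∧ ¬B).
      branch 2.1 (add F B):
        ○ open, literals {B=F}.
      branch 2.2 (add T ((F → B) ∧ ¬B)):
        T ((F → B) ∧ ¬B): α-rule — add T (F → B), T ¬B.
        T (F → B): β-rule — branch into F F  //  T B.
          branch 2.2.1 (add F F):
            ○ open, literals {B=F, F=F}.
          branch 2.2.2 (add T B):
            × closes — contains both B and ¬B.
1 branch closed, 12 open.
An open branch gives a satisfying assignment: B=F.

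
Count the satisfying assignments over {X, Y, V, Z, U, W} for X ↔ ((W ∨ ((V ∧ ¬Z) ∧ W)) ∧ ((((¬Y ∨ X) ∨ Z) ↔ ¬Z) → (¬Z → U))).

30

Initial set: {T (X ↔ ((W ∨ ((V ∧ ¬Z) ∧ W)) ∧ ((((¬Y ∨ X) ∨ Z) ↔ ¬Z) → (¬Z → U))))}.
T (X ↔ ((W ∨ ((V ∧ ¬Z) ∧ W)) ∧ ((((¬Y ∨ X) ∨ Z) ↔ ¬Z) → (¬Z → U)))): β-rule — branch into T X, T ((W ∨ ((V ∧ ¬Z) ∧ W)) ∧ ((((¬Y ∨ X) ∨ Z) ↔ ¬Z) → (¬Z → U)))  //  F X, F ((W ∨ ((V ∧ ¬Z) ∧ W)) ∧ ((((¬Y ∨ X) ∨ Z) ↔ ¬Z) → (¬Z → U))).
  branch 1 (add T X, T ((W ∨ ((V ∧ ¬Z) ∧ W)) ∧ ((((¬Y ∨ X) ∨ Z) ↔ ¬Z) → (¬Z → U)))):
    T ((W ∨ ((V ∧ ¬Z) ∧ W)) ∧ ((((¬Y ∨ X) ∨ Z) ↔ ¬Z) → (¬Z → U))): α-rule — add T (W ∨ ((V ∧ ¬Z) ∧ W)), T ((((¬Y ∨ X) ∨ Z) ↔ ¬Z) → (¬Z → U)).
    T (W ∨ ((V ∧ ¬Z) ∧ W)): β-rule — branch into T W  //  T ((V ∧ ¬Z) ∧ W).
      branch 1.1 (add T W):
        T ((((¬Y ∨ X) ∨ Z) ↔ ¬Z) → (¬Z → U)): β-rule — branch into F (((¬Y ∨ X) ∨ Z) ↔ ¬Z)  //  T (¬Z → U).
          branch 1.1.1 (add F (((¬Y ∨ X) ∨ Z) ↔ ¬Z)):
            F (((¬Y ∨ X) ∨ Z) ↔ ¬Z): β-rule — branch into T ((¬Y ∨ X) ∨ Z), F ¬Z  //  F ((¬Y ∨ X) ∨ Z), T ¬Z.
              branch 1.1.1.1 (add T ((¬Y ∨ X) ∨ Z), F ¬Z):
                T ((¬Y ∨ X) ∨ Z): β-rule — branch into T (¬Y ∨ X)  //  T Z.
                  branch 1.1.1.1.1 (add T (¬Y ∨ X)):
                    T (¬Y ∨ X): β-rule — branch into T ¬Y  //  T X.
                      branch 1.1.1.1.1.1 (add T ¬Y):
                        ○ open, literals {W=true, X=true, Y=false, Z=true}.
                      branch 1.1.1.1.1.2 (add T X):
                        ○ open, literals {W=true, X=true, Z=true}.
                  branch 1.1.1.1.2 (add T Z):
                    ○ open, literals {W=true, X=true, Z=true}.
              branch 1.1.1.2 (add F ((¬Y ∨ X) ∨ Z), T ¬Z):
                F ((¬Y ∨ X) ∨ Z): α-rule — add F (¬Y ∨ X), F Z.
                F (¬Y ∨ X): α-rule — add F ¬Y, F X.
                × closes — contains both X and ¬X.
          branch 1.1.2 (add T (¬Z → U)):
            T (¬Z → U): β-rule — branch into F ¬Z  //  T U.
              branch 1.1.2.1 (add F ¬Z):
                ○ open, literals {W=true, X=true, Z=true}.
              branch 1.1.2.2 (add T U):
                ○ open, literals {U=true, W=true, X=true}.
      branch 1.2 (add T ((V ∧ ¬Z) ∧ W)):
        T ((V ∧ ¬Z) ∧ W): α-rule — add T (V ∧ ¬Z), T W.
        T (V ∧ ¬Z): α-rule — add T V, T ¬Z.
        T ((((¬Y ∨ X) ∨ Z) ↔ ¬Z) → (¬Z → U)): β-rule — branch into F (((¬Y ∨ X) ∨ Z) ↔ ¬Z)  //  T (¬Z → U).
          branch 1.2.1 (add F (((¬Y ∨ X) ∨ Z) ↔ ¬Z)):
            F (((¬Y ∨ X) ∨ Z) ↔ ¬Z): β-rule — branch into T ((¬Y ∨ X) ∨ Z), F ¬Z  //  F ((¬Y ∨ X) ∨ Z), T ¬Z.
              branch 1.2.1.1 (add T ((¬Y ∨ X) ∨ Z), F ¬Z):
                × closes — contains both Z and ¬Z.
              branch 1.2.1.2 (add F ((¬Y ∨ X) ∨ Z), T ¬Z):
                F ((¬Y ∨ X) ∨ Z): α-rule — add F (¬Y ∨ X), F Z.
                F (¬Y ∨ X): α-rule — add F ¬Y, F X.
                × closes — contains both X and ¬X.
          branch 1.2.2 (add T (¬Z → U)):
            T (¬Z → U): β-rule — branch into F ¬Z  //  T U.
              branch 1.2.2.1 (add F ¬Z):
                × closes — contains both Z and ¬Z.
              branch 1.2.2.2 (add T U):
                ○ open, literals {U=true, V=true, W=true, X=true, Z=false}.
  branch 2 (add F X, F ((W ∨ ((V ∧ ¬Z) ∧ W)) ∧ ((((¬Y ∨ X) ∨ Z) ↔ ¬Z) → (¬Z → U)))):
    F ((W ∨ ((V ∧ ¬Z) ∧ W)) ∧ ((((¬Y ∨ X) ∨ Z) ↔ ¬Z) → (¬Z → U))): β-rule — branch into F (W ∨ ((V ∧ ¬Z) ∧ W))  //  F ((((¬Y ∨ X) ∨ Z) ↔ ¬Z) → (¬Z → U)).
      branch 2.1 (add F (W ∨ ((V ∧ ¬Z) ∧ W))):
        F (W ∨ ((V ∧ ¬Z) ∧ W)): α-rule — add F W, F ((V ∧ ¬Z) ∧ W).
        F ((V ∧ ¬Z) ∧ W): β-rule — branch into F (V ∧ ¬Z)  //  F W.
          branch 2.1.1 (add F (V ∧ ¬Z)):
            F (V ∧ ¬Z): β-rule — branch into F V  //  F ¬Z.
              branch 2.1.1.1 (add F V):
                ○ open, literals {V=false, W=false, X=false}.
              branch 2.1.1.2 (add F ¬Z):
                ○ open, literals {W=false, X=false, Z=true}.
          branch 2.1.2 (add F W):
            ○ open, literals {W=false, X=false}.
      branch 2.2 (add F ((((¬Y ∨ X) ∨ Z) ↔ ¬Z) → (¬Z → U))):
        F ((((¬Y ∨ X) ∨ Z) ↔ ¬Z) → (¬Z → U)): α-rule — add T (((¬Y ∨ X) ∨ Z) ↔ ¬Z), F (¬Z → U).
        F (¬Z → U): α-rule — add T ¬Z, F U.
        T (((¬Y ∨ X) ∨ Z) ↔ ¬Z): β-rule — branch into T ((¬Y ∨ X) ∨ Z), T ¬Z  //  F ((¬Y ∨ X) ∨ Z), F ¬Z.
          branch 2.2.1 (add T ((¬Y ∨ X) ∨ Z), T ¬Z):
            T ((¬Y ∨ X) ∨ Z): β-rule — branch into T (¬Y ∨ X)  //  T Z.
              branch 2.2.1.1 (add T (¬Y ∨ X)):
                T (¬Y ∨ X): β-rule — branch into T ¬Y  //  T X.
                  branch 2.2.1.1.1 (add T ¬Y):
                    ○ open, literals {U=false, X=false, Y=false, Z=false}.
                  branch 2.2.1.1.2 (add T X):
                    × closes — contains both X and ¬X.
              branch 2.2.1.2 (add T Z):
                × closes — contains both Z and ¬Z.
          branch 2.2.2 (add F ((¬Y ∨ X) ∨ Z), F ¬Z):
            × closes — contains both Z and ¬Z.
7 branches closed, 10 open.
Each open branch fixes some atoms; the unmentioned ones are free. Counting distinct full assignments: branch {W=true, X=true, Y=false, Z=true} (V, U) contributes 4 new; branch {W=true, X=true, Z=true} (Y, V, U) contributes 4 new; branch {W=true, X=true, Z=true} (Y, V, U) contributes 0 new; branch {W=true, X=true, Z=true} (Y, V, U) contributes 0 new; branch {U=true, W=true, X=true} (Y, V, Z) contributes 4 new; branch {U=true, V=true, W=true, X=true, Z=false} (Y) contributes 0 new; branch {V=false, W=false, X=false} (Y, Z, U) contributes 8 new; branch {W=false, X=false, Z=true} (Y, V, U) contributes 4 new; branch {W=false, X=false} (Y, V, Z, U) contributes 4 new; branch {U=false, X=false, Y=false, Z=false} (V, W) contributes 2 new. Total: 30.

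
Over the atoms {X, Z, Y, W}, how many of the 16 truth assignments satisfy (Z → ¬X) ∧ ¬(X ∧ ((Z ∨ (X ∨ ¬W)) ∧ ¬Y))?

10

Initial set: {((Z → ¬X) ∧ ¬(X ∧ ((Z ∨ (X ∨ ¬W)) ∧ ¬Y)))}.
((Z → ¬X) ∧ ¬(X ∧ ((Z ∨ (X ∨ ¬W)) ∧ ¬Y))): α-rule — add (Z → ¬X), ¬(X ∧ ((Z ∨ (X ∨ ¬W)) ∧ ¬Y)).
(Z → ¬X): β-rule — branch into ¬Z  //  ¬X.
  branch 1 (add ¬Z):
    ¬(X ∧ ((Z ∨ (X ∨ ¬W)) ∧ ¬Y)): β-rule — branch into ¬X  //  ¬((Z ∨ (X ∨ ¬W)) ∧ ¬Y).
      branch 1.1 (add ¬X):
        ○ open, literals {X=0, Z=0}.
      branch 1.2 (add ¬((Z ∨ (X ∨ ¬W)) ∧ ¬Y)):
        ¬((Z ∨ (X ∨ ¬W)) ∧ ¬Y): β-rule — branch into ¬(Z ∨ (X ∨ ¬W))  //  ¬¬Y.
          branch 1.2.1 (add ¬(Z ∨ (X ∨ ¬W))):
            ¬(Z ∨ (X ∨ ¬W)): α-rule — add ¬Z, ¬(X ∨ ¬W).
            ¬(X ∨ ¬W): α-rule — add ¬X, ¬¬W.
            ○ open, literals {W=1, X=0, Z=0}.
          branch 1.2.2 (add ¬¬Y):
            ○ open, literals {Y=1, Z=0}.
  branch 2 (add ¬X):
    ¬(X ∧ ((Z ∨ (X ∨ ¬W)) ∧ ¬Y)): β-rule — branch into ¬X  //  ¬((Z ∨ (X ∨ ¬W)) ∧ ¬Y).
      branch 2.1 (add ¬X):
        ○ open, literals {X=0}.
      branch 2.2 (add ¬((Z ∨ (X ∨ ¬W)) ∧ ¬Y)):
        ¬((Z ∨ (X ∨ ¬W)) ∧ ¬Y): β-rule — branch into ¬(Z ∨ (X ∨ ¬W))  //  ¬¬Y.
          branch 2.2.1 (add ¬(Z ∨ (X ∨ ¬W))):
            ¬(Z ∨ (X ∨ ¬W)): α-rule — add ¬Z, ¬(X ∨ ¬W).
            ¬(X ∨ ¬W): α-rule — add ¬X, ¬¬W.
            ○ open, literals {W=1, X=0, Z=0}.
          branch 2.2.2 (add ¬¬Y):
            ○ open, literals {X=0, Y=1}.
0 branches closed, 6 open.
Each open branch fixes some atoms; the unmentioned ones are free. Counting distinct full assignments: branch {X=0, Z=0} (Y, W) contributes 4 new; branch {W=1, X=0, Z=0} (Y) contributes 0 new; branch {Y=1, Z=0} (X, W) contributes 2 new; branch {X=0} (Z, Y, W) contributes 4 new; branch {W=1, X=0, Z=0} (Y) contributes 0 new; branch {X=0, Y=1} (Z, W) contributes 0 new. Total: 10.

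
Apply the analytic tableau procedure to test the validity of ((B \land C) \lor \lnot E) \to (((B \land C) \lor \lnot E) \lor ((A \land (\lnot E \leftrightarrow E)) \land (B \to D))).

Assume the negation and expand:
Initial set: {F (((B \land C) \lor \lnot E) \to (((B \land C) \lor \lnot E) \lor ((A \land (\lnot E \leftrightarrow E)) \land (B \to D))))}.
F (((B \land C) \lor \lnot E) \to (((B \land C) \lor \lnot E) \lor ((A \land (\lnot E \leftrightarrow E)) \land (B \to D)))): α-rule — add T ((B \land C) \lor \lnot E), F (((B \land C) \lor \lnot E) \lor ((A \land (\lnot E \leftrightarrow E)) \land (B \to D))).
F (((B \land C) \lor \lnot E) \lor ((A \land (\lnot E \leftrightarrow E)) \land (B \to D))): α-rule — add F ((B \land C) \lor \lnot E), F ((A \land (\lnot E \leftrightarrow E)) \land (B \to D)).
F ((B \land C) \lor \lnot E): α-rule — add F (B \land C), F \lnot E.
T ((B \land C) \lor \lnot E): β-rule — branch into T (B \land C)  //  T \lnot E.
  branch 1 (add T (B \land C)):
    T (B \land C): α-rule — add T B, T C.
    F ((A \land (\lnot E \leftrightarrow E)) \land (B \to D)): β-rule — branch into F (A \land (\lnot E \leftrightarrow E))  //  F (B \to D).
      branch 1.1 (add F (A \land (\lnot E \leftrightarrow E))):
        F (B \land C): β-rule — branch into F B  //  F C.
          branch 1.1.1 (add F B):
            × closes — contains both B and \lnot B.
          branch 1.1.2 (add F C):
            × closes — contains both C and \lnot C.
      branch 1.2 (add F (B \to D)):
        F (B \to D): α-rule — add T B, F D.
        F (B \land C): β-rule — branch into F B  //  F C.
          branch 1.2.1 (add F B):
            × closes — contains both B and \lnot B.
          branch 1.2.2 (add F C):
            × closes — contains both C and \lnot C.
  branch 2 (add T \lnot E):
    × closes — contains both E and \lnot E.
All 5 branches close.
Every branch closed, so the negation is unsatisfiable and the formula is valid.

Valid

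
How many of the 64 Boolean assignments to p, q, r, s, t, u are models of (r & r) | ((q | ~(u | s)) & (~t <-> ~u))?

Initial set: {((r & r) | ((q | ~(u | s)) & (~t <-> ~u)))}.
((r & r) | ((q | ~(u | s)) & (~t <-> ~u))): β-rule — branch into (r & r)  //  ((q | ~(u | s)) & (~t <-> ~u)).
  branch 1 (add (r & r)):
    (r & r): α-rule — add r, r.
    ○ open, literals {r=true}.
  branch 2 (add ((q | ~(u | s)) & (~t <-> ~u))):
    ((q | ~(u | s)) & (~t <-> ~u)): α-rule — add (q | ~(u | s)), (~t <-> ~u).
    (q | ~(u | s)): β-rule — branch into q  //  ~(u | s).
      branch 2.1 (add q):
        (~t <-> ~u): β-rule — branch into ~t, ~u  //  ~~t, ~~u.
          branch 2.1.1 (add ~t, ~u):
            ○ open, literals {q=true, t=false, u=false}.
          branch 2.1.2 (add ~~t, ~~u):
            ○ open, literals {q=true, t=true, u=true}.
      branch 2.2 (add ~(u | s)):
        ~(u | s): α-rule — add ~u, ~s.
        (~t <-> ~u): β-rule — branch into ~t, ~u  //  ~~t, ~~u.
          branch 2.2.1 (add ~t, ~u):
            ○ open, literals {s=false, t=false, u=false}.
          branch 2.2.2 (add ~~t, ~~u):
            × closes — contains both u and ~u.
1 branch closed, 4 open.
Each open branch fixes some atoms; the unmentioned ones are free. Counting distinct full assignments: branch {r=true} (p, q, s, t, u) contributes 32 new; branch {q=true, t=false, u=false} (p, r, s) contributes 4 new; branch {q=true, t=true, u=true} (p, r, s) contributes 4 new; branch {s=false, t=false, u=false} (p, q, r) contributes 2 new. Total: 42.

42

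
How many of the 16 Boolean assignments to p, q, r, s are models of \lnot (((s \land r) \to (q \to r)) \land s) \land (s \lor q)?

Initial set: {(\lnot (((s \land r) \to (q \to r)) \land s) \land (s \lor q))}.
(\lnot (((s \land r) \to (q \to r)) \land s) \land (s \lor q)): α-rule — add \lnot (((s \land r) \to (q \to r)) \land s), (s \lor q).
\lnot (((s \land r) \to (q \to r)) \land s): β-rule — branch into \lnot ((s \land r) \to (q \to r))  //  \lnot s.
  branch 1 (add \lnot ((s \land r) \to (q \to r))):
    \lnot ((s \land r) \to (q \to r)): α-rule — add (s \land r), \lnot (q \to r).
    (s \land r): α-rule — add s, r.
    \lnot (q \to r): α-rule — add q, \lnot r.
    × closes — contains both r and \lnot r.
  branch 2 (add \lnot s):
    (s \lor q): β-rule — branch into s  //  q.
      branch 2.1 (add s):
        × closes — contains both s and \lnot s.
      branch 2.2 (add q):
        ○ open, literals {q=true, s=false}.
2 branches closed, 1 open.
Each open branch fixes some atoms; the unmentioned ones are free. Counting distinct full assignments: branch {q=true, s=false} (p, r) contributes 4 new. Total: 4.

4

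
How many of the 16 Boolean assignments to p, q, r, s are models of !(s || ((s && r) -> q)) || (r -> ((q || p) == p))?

Initial set: {(!(s || ((s && r) -> q)) || (r -> ((q || p) == p)))}.
(!(s || ((s && r) -> q)) || (r -> ((q || p) == p))): β-rule — branch into !(s || ((s && r) -> q))  //  (r -> ((q || p) == p)).
  branch 1 (add !(s || ((s && r) -> q))):
    !(s || ((s && r) -> q)): α-rule — add !s, !((s && r) -> q).
    !((s && r) -> q): α-rule — add (s && r), !q.
    (s && r): α-rule — add s, r.
    × closes — contains both s and !s.
  branch 2 (add (r -> ((q || p) == p))):
    (r -> ((q || p) == p)): β-rule — branch into !r  //  ((q || p) == p).
      branch 2.1 (add !r):
        ○ open, literals {r=0}.
      branch 2.2 (add ((q || p) == p)):
        ((q || p) == p): β-rule — branch into (q || p), p  //  !(q || p), !p.
          branch 2.2.1 (add (q || p), p):
            (q || p): β-rule — branch into q  //  p.
              branch 2.2.1.1 (add q):
                ○ open, literals {p=1, q=1}.
              branch 2.2.1.2 (add p):
                ○ open, literals {p=1}.
          branch 2.2.2 (add !(q || p), !p):
            !(q || p): α-rule — add !q, !p.
            ○ open, literals {p=0, q=0}.
1 branch closed, 4 open.
Each open branch fixes some atoms; the unmentioned ones are free. Counting distinct full assignments: branch {r=0} (p, q, s) contributes 8 new; branch {p=1, q=1} (r, s) contributes 2 new; branch {p=1} (q, r, s) contributes 2 new; branch {p=0, q=0} (r, s) contributes 2 new. Total: 14.

14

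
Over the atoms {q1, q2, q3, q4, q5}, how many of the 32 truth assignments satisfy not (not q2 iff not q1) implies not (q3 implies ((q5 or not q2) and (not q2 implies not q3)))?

22

Initial set: {T (not (not q2 iff not q1) implies not (q3 implies ((q5 or not q2) and (not q2 implies not q3))))}.
T (not (not q2 iff not q1) implies not (q3 implies ((q5 or not q2) and (not q2 implies not q3)))): β-rule — branch into F not (not q2 iff not q1)  //  T not (q3 implies ((q5 or not q2) and (not q2 implies not q3))).
  branch 1 (add F not (not q2 iff not q1)):
    F not (not q2 iff not q1): β-rule — branch into T not q2, T not q1  //  F not q2, F not q1.
      branch 1.1 (add T not q2, T not q1):
        ○ open, literals {q1=F, q2=F}.
      branch 1.2 (add F not q2, F not q1):
        ○ open, literals {q1=T, q2=T}.
  branch 2 (add T not (q3 implies ((q5 or not q2) and (not q2 implies not q3)))):
    T not (q3 implies ((q5 or not q2) and (not q2 implies not q3))): α-rule — add T q3, F ((q5 or not q2) and (not q2 implies not q3)).
    F ((q5 or not q2) and (not q2 implies not q3)): β-rule — branch into F (q5 or not q2)  //  F (not q2 implies not q3).
      branch 2.1 (add F (q5 or not q2)):
        F (q5 or not q2): α-rule — add F q5, F not q2.
        ○ open, literals {q2=T, q3=T, q5=F}.
      branch 2.2 (add F (not q2 implies not q3)):
        F (not q2 implies not q3): α-rule — add T not q2, F not q3.
        ○ open, literals {q2=F, q3=T}.
0 branches closed, 4 open.
Each open branch fixes some atoms; the unmentioned ones are free. Counting distinct full assignments: branch {q1=F, q2=F} (q3, q4, q5) contributes 8 new; branch {q1=T, q2=T} (q3, q4, q5) contributes 8 new; branch {q2=T, q3=T, q5=F} (q1, q4) contributes 2 new; branch {q2=F, q3=T} (q1, q4, q5) contributes 4 new. Total: 22.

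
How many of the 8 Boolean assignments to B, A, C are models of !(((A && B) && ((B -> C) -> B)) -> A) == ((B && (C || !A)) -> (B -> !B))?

Initial set: {(!(((A && B) && ((B -> C) -> B)) -> A) == ((B && (C || !A)) -> (B -> !B)))}.
(!(((A && B) && ((B -> C) -> B)) -> A) == ((B && (C || !A)) -> (B -> !B))): β-rule — branch into !(((A && B) && ((B -> C) -> B)) -> A), ((B && (C || !A)) -> (B -> !B))  //  !!(((A && B) && ((B -> C) -> B)) -> A), !((B && (C || !A)) -> (B -> !B)).
  branch 1 (add !(((A && B) && ((B -> C) -> B)) -> A), ((B && (C || !A)) -> (B -> !B))):
    !(((A && B) && ((B -> C) -> B)) -> A): α-rule — add ((A && B) && ((B -> C) -> B)), !A.
    ((A && B) && ((B -> C) -> B)): α-rule — add (A && B), ((B -> C) -> B).
    (A && B): α-rule — add A, B.
    × closes — contains both A and !A.
  branch 2 (add !!(((A && B) && ((B -> C) -> B)) -> A), !((B && (C || !A)) -> (B -> !B))):
    !((B && (C || !A)) -> (B -> !B)): α-rule — add (B && (C || !A)), !(B -> !B).
    (B && (C || !A)): α-rule — add B, (C || !A).
    !(B -> !B): α-rule — add B, !!B.
    !!(((A && B) && ((B -> C) -> B)) -> A): β-rule — branch into !((A && B) && ((B -> C) -> B))  //  A.
      branch 2.1 (add !((A && B) && ((B -> C) -> B))):
        (C || !A): β-rule — branch into C  //  !A.
          branch 2.1.1 (add C):
            !((A && B) && ((B -> C) -> B)): β-rule — branch into !(A && B)  //  !((B -> C) -> B).
              branch 2.1.1.1 (add !(A && B)):
                !(A && B): β-rule — branch into !A  //  !B.
                  branch 2.1.1.1.1 (add !A):
                    ○ open, literals {A=0, B=1, C=1}.
                  branch 2.1.1.1.2 (add !B):
                    × closes — contains both B and !B.
              branch 2.1.1.2 (add !((B -> C) -> B)):
                !((B -> C) -> B): α-rule — add (B -> C), !B.
                × closes — contains both B and !B.
          branch 2.1.2 (add !A):
            !((A && B) && ((B -> C) -> B)): β-rule — branch into !(A && B)  //  !((B -> C) -> B).
              branch 2.1.2.1 (add !(A && B)):
                !(A && B): β-rule — branch into !A  //  !B.
                  branch 2.1.2.1.1 (add !A):
                    ○ open, literals {A=0, B=1}.
                  branch 2.1.2.1.2 (add !B):
                    × closes — contains both B and !B.
              branch 2.1.2.2 (add !((B -> C) -> B)):
                !((B -> C) -> B): α-rule — add (B -> C), !B.
                × closes — contains both B and !B.
      branch 2.2 (add A):
        (C || !A): β-rule — branch into C  //  !A.
          branch 2.2.1 (add C):
            ○ open, literals {A=1, B=1, C=1}.
          branch 2.2.2 (add !A):
            × closes — contains both A and !A.
6 branches closed, 3 open.
Each open branch fixes some atoms; the unmentioned ones are free. Counting distinct full assignments: branch {A=0, B=1, C=1} (none free) contributes 1 new; branch {A=0, B=1} (C) contributes 1 new; branch {A=1, B=1, C=1} (none free) contributes 1 new. Total: 3.

3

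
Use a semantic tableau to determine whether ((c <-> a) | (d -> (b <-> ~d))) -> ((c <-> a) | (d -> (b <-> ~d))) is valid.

Assume the negation and expand:
Initial set: {~(((c <-> a) | (d -> (b <-> ~d))) -> ((c <-> a) | (d -> (b <-> ~d))))}.
~(((c <-> a) | (d -> (b <-> ~d))) -> ((c <-> a) | (d -> (b <-> ~d)))): α-rule — add ((c <-> a) | (d -> (b <-> ~d))), ~((c <-> a) | (d -> (b <-> ~d))).
~((c <-> a) | (d -> (b <-> ~d))): α-rule — add ~(c <-> a), ~(d -> (b <-> ~d)).
~(d -> (b <-> ~d)): α-rule — add d, ~(b <-> ~d).
((c <-> a) | (d -> (b <-> ~d))): β-rule — branch into (c <-> a)  //  (d -> (b <-> ~d)).
  branch 1 (add (c <-> a)):
    ~(c <-> a): β-rule — branch into c, ~a  //  ~c, a.
      branch 1.1 (add c, ~a):
        ~(b <-> ~d): β-rule — branch into b, ~~d  //  ~b, ~d.
          branch 1.1.1 (add b, ~~d):
            (c <-> a): β-rule — branch into c, a  //  ~c, ~a.
              branch 1.1.1.1 (add c, a):
                × closes — contains both a and ~a.
              branch 1.1.1.2 (add ~c, ~a):
                × closes — contains both c and ~c.
          branch 1.1.2 (add ~b, ~d):
            × closes — contains both d and ~d.
      branch 1.2 (add ~c, a):
        ~(b <-> ~d): β-rule — branch into b, ~~d  //  ~b, ~d.
          branch 1.2.1 (add b, ~~d):
            (c <-> a): β-rule — branch into c, a  //  ~c, ~a.
              branch 1.2.1.1 (add c, a):
                × closes — contains both c and ~c.
              branch 1.2.1.2 (add ~c, ~a):
                × closes — contains both a and ~a.
          branch 1.2.2 (add ~b, ~d):
            × closes — contains both d and ~d.
  branch 2 (add (d -> (b <-> ~d))):
    ~(c <-> a): β-rule — branch into c, ~a  //  ~c, a.
      branch 2.1 (add c, ~a):
        ~(b <-> ~d): β-rule — branch into b, ~~d  //  ~b, ~d.
          branch 2.1.1 (add b, ~~d):
            (d -> (b <-> ~d)): β-rule — branch into ~d  //  (b <-> ~d).
              branch 2.1.1.1 (add ~d):
                × closes — contains both d and ~d.
              branch 2.1.1.2 (add (b <-> ~d)):
                (b <-> ~d): β-rule — branch into b, ~d  //  ~b, ~~d.
                  branch 2.1.1.2.1 (add b, ~d):
                    × closes — contains both d and ~d.
                  branch 2.1.1.2.2 (add ~b, ~~d):
                    × closes — contains both b and ~b.
          branch 2.1.2 (add ~b, ~d):
            × closes — contains both d and ~d.
      branch 2.2 (add ~c, a):
        ~(b <-> ~d): β-rule — branch into b, ~~d  //  ~b, ~d.
          branch 2.2.1 (add b, ~~d):
            (d -> (b <-> ~d)): β-rule — branch into ~d  //  (b <-> ~d).
              branch 2.2.1.1 (add ~d):
                × closes — contains both d and ~d.
              branch 2.2.1.2 (add (b <-> ~d)):
                (b <-> ~d): β-rule — branch into b, ~d  //  ~b, ~~d.
                  branch 2.2.1.2.1 (add b, ~d):
                    × closes — contains both d and ~d.
                  branch 2.2.1.2.2 (add ~b, ~~d):
                    × closes — contains both b and ~b.
          branch 2.2.2 (add ~b, ~d):
            × closes — contains both d and ~d.
All 14 branches close.
Every branch closed, so the negation is unsatisfiable and the formula is valid.

Valid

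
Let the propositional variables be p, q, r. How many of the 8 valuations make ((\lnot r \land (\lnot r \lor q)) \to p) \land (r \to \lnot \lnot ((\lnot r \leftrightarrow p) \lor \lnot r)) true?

4

Initial set: {(((\lnot r \land (\lnot r \lor q)) \to p) \land (r \to \lnot \lnot ((\lnot r \leftrightarrow p) \lor \lnot r)))}.
(((\lnot r \land (\lnot r \lor q)) \to p) \land (r \to \lnot \lnot ((\lnot r \leftrightarrow p) \lor \lnot r))): α-rule — add ((\lnot r \land (\lnot r \lor q)) \to p), (r \to \lnot \lnot ((\lnot r \leftrightarrow p) \lor \lnot r)).
((\lnot r \land (\lnot r \lor q)) \to p): β-rule — branch into \lnot (\lnot r \land (\lnot r \lor q))  //  p.
  branch 1 (add \lnot (\lnot r \land (\lnot r \lor q))):
    (r \to \lnot \lnot ((\lnot r \leftrightarrow p) \lor \lnot r)): β-rule — branch into \lnot r  //  \lnot \lnot ((\lnot r \leftrightarrow p) \lor \lnot r).
      branch 1.1 (add \lnot r):
        \lnot (\lnot r \land (\lnot r \lor q)): β-rule — branch into \lnot \lnot r  //  \lnot (\lnot r \lor q).
          branch 1.1.1 (add \lnot \lnot r):
            × closes — contains both r and \lnot r.
          branch 1.1.2 (add \lnot (\lnot r \lor q)):
            \lnot (\lnot r \lor q): α-rule — add \lnot \lnot r, \lnot q.
            × closes — contains both r and \lnot r.
      branch 1.2 (add \lnot \lnot ((\lnot r \leftrightarrow p) \lor \lnot r)):
        \lnot \lnot ((\lnot r \leftrightarrow p) \lor \lnot r): drop double negation, giving ((\lnot r \leftrightarrow p) \lor \lnot r).
        \lnot (\lnot r \land (\lnot r \lor q)): β-rule — branch into \lnot \lnot r  //  \lnot (\lnot r \lor q).
          branch 1.2.1 (add \lnot \lnot r):
            ((\lnot r \leftrightarrow p) \lor \lnot r): β-rule — branch into (\lnot r \leftrightarrow p)  //  \lnot r.
              branch 1.2.1.1 (add (\lnot r \leftrightarrow p)):
                (\lnot r \leftrightarrow p): β-rule — branch into \lnot r, p  //  \lnot \lnot r, \lnot p.
                  branch 1.2.1.1.1 (add \lnot r, p):
                    × closes — contains both r and \lnot r.
                  branch 1.2.1.1.2 (add \lnot \lnot r, \lnot p):
                    ○ open, literals {p=F, r=T}.
              branch 1.2.1.2 (add \lnot r):
                × closes — contains both r and \lnot r.
          branch 1.2.2 (add \lnot (\lnot r \lor q)):
            \lnot (\lnot r \lor q): α-rule — add \lnot \lnot r, \lnot q.
            ((\lnot r \leftrightarrow p) \lor \lnot r): β-rule — branch into (\lnot r \leftrightarrow p)  //  \lnot r.
              branch 1.2.2.1 (add (\lnot r \leftrightarrow p)):
                (\lnot r \leftrightarrow p): β-rule — branch into \lnot r, p  //  \lnot \lnot r, \lnot p.
                  branch 1.2.2.1.1 (add \lnot r, p):
                    × closes — contains both r and \lnot r.
                  branch 1.2.2.1.2 (add \lnot \lnot r, \lnot p):
                    ○ open, literals {p=F, q=F, r=T}.
              branch 1.2.2.2 (add \lnot r):
                × closes — contains both r and \lnot r.
  branch 2 (add p):
    (r \to \lnot \lnot ((\lnot r \leftrightarrow p) \lor \lnot r)): β-rule — branch into \lnot r  //  \lnot \lnot ((\lnot r \leftrightarrow p) \lor \lnot r).
      branch 2.1 (add \lnot r):
        ○ open, literals {p=T, r=F}.
      branch 2.2 (add \lnot \lnot ((\lnot r \leftrightarrow p) \lor \lnot r)):
        \lnot \lnot ((\lnot r \leftrightarrow p) \lor \lnot r): drop double negation, giving ((\lnot r \leftrightarrow p) \lor \lnot r).
        ((\lnot r \leftrightarrow p) \lor \lnot r): β-rule — branch into (\lnot r \leftrightarrow p)  //  \lnot r.
          branch 2.2.1 (add (\lnot r \leftrightarrow p)):
            (\lnot r \leftrightarrow p): β-rule — branch into \lnot r, p  //  \lnot \lnot r, \lnot p.
              branch 2.2.1.1 (add \lnot r, p):
                ○ open, literals {p=T, r=F}.
              branch 2.2.1.2 (add \lnot \lnot r, \lnot p):
                × closes — contains both p and \lnot p.
          branch 2.2.2 (add \lnot r):
            ○ open, literals {p=T, r=F}.
7 branches closed, 5 open.
Each open branch fixes some atoms; the unmentioned ones are free. Counting distinct full assignments: branch {p=F, r=T} (q) contributes 2 new; branch {p=F, q=F, r=T} (none free) contributes 0 new; branch {p=T, r=F} (q) contributes 2 new; branch {p=T, r=F} (q) contributes 0 new; branch {p=T, r=F} (q) contributes 0 new. Total: 4.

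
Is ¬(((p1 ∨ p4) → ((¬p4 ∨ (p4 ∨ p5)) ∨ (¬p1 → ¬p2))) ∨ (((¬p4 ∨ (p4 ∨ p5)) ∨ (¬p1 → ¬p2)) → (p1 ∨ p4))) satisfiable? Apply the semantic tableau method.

Initial set: {¬(((p1 ∨ p4) → ((¬p4 ∨ (p4 ∨ p5)) ∨ (¬p1 → ¬p2))) ∨ (((¬p4 ∨ (p4 ∨ p5)) ∨ (¬p1 → ¬p2)) → (p1 ∨ p4)))}.
¬(((p1 ∨ p4) → ((¬p4 ∨ (p4 ∨ p5)) ∨ (¬p1 → ¬p2))) ∨ (((¬p4 ∨ (p4 ∨ p5)) ∨ (¬p1 → ¬p2)) → (p1 ∨ p4))): α-rule — add ¬((p1 ∨ p4) → ((¬p4 ∨ (p4 ∨ p5)) ∨ (¬p1 → ¬p2))), ¬(((¬p4 ∨ (p4 ∨ p5)) ∨ (¬p1 → ¬p2)) → (p1 ∨ p4)).
¬((p1 ∨ p4) → ((¬p4 ∨ (p4 ∨ p5)) ∨ (¬p1 → ¬p2))): α-rule — add (p1 ∨ p4), ¬((¬p4 ∨ (p4 ∨ p5)) ∨ (¬p1 → ¬p2)).
¬(((¬p4 ∨ (p4 ∨ p5)) ∨ (¬p1 → ¬p2)) → (p1 ∨ p4)): α-rule — add ((¬p4 ∨ (p4 ∨ p5)) ∨ (¬p1 → ¬p2)), ¬(p1 ∨ p4).
¬((¬p4 ∨ (p4 ∨ p5)) ∨ (¬p1 → ¬p2)): α-rule — add ¬(¬p4 ∨ (p4 ∨ p5)), ¬(¬p1 → ¬p2).
¬(p1 ∨ p4): α-rule — add ¬p1, ¬p4.
¬(¬p4 ∨ (p4 ∨ p5)): α-rule — add ¬¬p4, ¬(p4 ∨ p5).
× closes — contains both p4 and ¬p4.
All 1 branch closes.
Every branch closed; the formula is unsatisfiable.

Unsatisfiable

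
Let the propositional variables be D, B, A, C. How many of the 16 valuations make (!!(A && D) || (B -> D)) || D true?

12

Initial set: {((!!(A && D) || (B -> D)) || D)}.
((!!(A && D) || (B -> D)) || D): β-rule — branch into (!!(A && D) || (B -> D))  //  D.
  branch 1 (add (!!(A && D) || (B -> D))):
    (!!(A && D) || (B -> D)): β-rule — branch into !!(A && D)  //  (B -> D).
      branch 1.1 (add !!(A && D)):
        !!(A && D): drop double negation, giving (A && D).
        (A && D): α-rule — add A, D.
        ○ open, literals {A=T, D=T}.
      branch 1.2 (add (B -> D)):
        (B -> D): β-rule — branch into !B  //  D.
          branch 1.2.1 (add !B):
            ○ open, literals {B=F}.
          branch 1.2.2 (add D):
            ○ open, literals {D=T}.
  branch 2 (add D):
    ○ open, literals {D=T}.
0 branches closed, 4 open.
Each open branch fixes some atoms; the unmentioned ones are free. Counting distinct full assignments: branch {A=T, D=T} (B, C) contributes 4 new; branch {B=F} (D, A, C) contributes 6 new; branch {D=T} (B, A, C) contributes 2 new; branch {D=T} (B, A, C) contributes 0 new. Total: 12.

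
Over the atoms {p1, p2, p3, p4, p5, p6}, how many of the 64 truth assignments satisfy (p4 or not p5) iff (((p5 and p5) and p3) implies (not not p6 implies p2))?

48

Initial set: {((p4 or not p5) iff (((p5 and p5) and p3) implies (not not p6 implies p2)))}.
((p4 or not p5) iff (((p5 and p5) and p3) implies (not not p6 implies p2))): β-rule — branch into (p4 or not p5), (((p5 and p5) and p3) implies (not not p6 implies p2))  //  not (p4 or not p5), not (((p5 and p5) and p3) implies (not not p6 implies p2)).
  branch 1 (add (p4 or not p5), (((p5 and p5) and p3) implies (not not p6 implies p2))):
    (p4 or not p5): β-rule — branch into p4  //  not p5.
      branch 1.1 (add p4):
        (((p5 and p5) and p3) implies (not not p6 implies p2)): β-rule — branch into not ((p5 and p5) and p3)  //  (not not p6 implies p2).
          branch 1.1.1 (add not ((p5 and p5) and p3)):
            not ((p5 and p5) and p3): β-rule — branch into not (p5 and p5)  //  not p3.
              branch 1.1.1.1 (add not (p5 and p5)):
                not (p5 and p5): β-rule — branch into not p5  //  not p5.
                  branch 1.1.1.1.1 (add not p5):
                    ○ open, literals {p4=T, p5=F}.
                  branch 1.1.1.1.2 (add not p5):
                    ○ open, literals {p4=T, p5=F}.
              branch 1.1.1.2 (add not p3):
                ○ open, literals {p3=F, p4=T}.
          branch 1.1.2 (add (not not p6 implies p2)):
            (not not p6 implies p2): β-rule — branch into not not not p6  //  p2.
              branch 1.1.2.1 (add not not not p6):
                not not not p6: drop double negation, giving not p6.
                ○ open, literals {p4=T, p6=F}.
              branch 1.1.2.2 (add p2):
                ○ open, literals {p2=T, p4=T}.
      branch 1.2 (add not p5):
        (((p5 and p5) and p3) implies (not not p6 implies p2)): β-rule — branch into not ((p5 and p5) and p3)  //  (not not p6 implies p2).
          branch 1.2.1 (add not ((p5 and p5) and p3)):
            not ((p5 and p5) and p3): β-rule — branch into not (p5 and p5)  //  not p3.
              branch 1.2.1.1 (add not (p5 and p5)):
                not (p5 and p5): β-rule — branch into not p5  //  not p5.
                  branch 1.2.1.1.1 (add not p5):
                    ○ open, literals {p5=F}.
                  branch 1.2.1.1.2 (add not p5):
                    ○ open, literals {p5=F}.
              branch 1.2.1.2 (add not p3):
                ○ open, literals {p3=F, p5=F}.
          branch 1.2.2 (add (not not p6 implies p2)):
            (not not p6 implies p2): β-rule — branch into not not not p6  //  p2.
              branch 1.2.2.1 (add not not not p6):
                not not not p6: drop double negation, giving not p6.
                ○ open, literals {p5=F, p6=F}.
              branch 1.2.2.2 (add p2):
                ○ open, literals {p2=T, p5=F}.
  branch 2 (add not (p4 or not p5), not (((p5 and p5) and p3) implies (not not p6 implies p2))):
    not (p4 or not p5): α-rule — add not p4, not not p5.
    not (((p5 and p5) and p3) implies (not not p6 implies p2)): α-rule — add ((p5 and p5) and p3), not (not not p6 implies p2).
    ((p5 and p5) and p3): α-rule — add (p5 and p5), p3.
    not (not not p6 implies p2): α-rule — add not not p6, not p2.
    (p5 and p5): α-rule — add p5, p5.
    not not p6: drop double negation, giving p6.
    ○ open, literals {p2=F, p3=T, p4=F, p5=T, p6=T}.
0 branches closed, 11 open.
Each open branch fixes some atoms; the unmentioned ones are free. Counting distinct full assignments: branch {p4=T, p5=F} (p1, p2, p3, p6) contributes 16 new; branch {p4=T, p5=F} (p1, p2, p3, p6) contributes 0 new; branch {p3=F, p4=T} (p1, p2, p5, p6) contributes 8 new; branch {p4=T, p6=F} (p1, p2, p3, p5) contributes 4 new; branch {p2=T, p4=T} (p1, p3, p5, p6) contributes 2 new; branch {p5=F} (p1, p2, p3, p4, p6) contributes 16 new; branch {p5=F} (p1, p2, p3, p4, p6) contributes 0 new; branch {p3=F, p5=F} (p1, p2, p4, p6) contributes 0 new; branch {p5=F, p6=F} (p1, p2, p3, p4) contributes 0 new; branch {p2=T, p5=F} (p1, p3, p4, p6) contributes 0 new; branch {p2=F, p3=T, p4=F, p5=T, p6=T} (p1) contributes 2 new. Total: 48.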